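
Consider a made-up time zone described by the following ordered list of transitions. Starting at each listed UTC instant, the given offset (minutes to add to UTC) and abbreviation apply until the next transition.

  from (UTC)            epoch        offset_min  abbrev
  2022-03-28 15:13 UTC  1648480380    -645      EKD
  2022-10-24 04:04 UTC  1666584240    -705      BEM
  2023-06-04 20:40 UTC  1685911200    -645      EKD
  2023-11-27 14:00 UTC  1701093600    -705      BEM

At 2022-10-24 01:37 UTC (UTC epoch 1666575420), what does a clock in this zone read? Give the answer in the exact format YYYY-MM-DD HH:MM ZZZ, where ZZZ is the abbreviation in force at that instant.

Query: 2022-10-24 01:37 UTC
Rule 1/4 (EKD, -10:45): 2022-03-28 15:13 UTC ≤ query < 2022-10-24 04:04 UTC
1·60 + 37 - 645 = -548 min
-548 = -1·1440 + 892; 892 = 14·60 + 52 → 14:52, 2022-10-24 - 1 day = 2022-10-23
→ 2022-10-23 14:52 EKD

2022-10-23 14:52 EKD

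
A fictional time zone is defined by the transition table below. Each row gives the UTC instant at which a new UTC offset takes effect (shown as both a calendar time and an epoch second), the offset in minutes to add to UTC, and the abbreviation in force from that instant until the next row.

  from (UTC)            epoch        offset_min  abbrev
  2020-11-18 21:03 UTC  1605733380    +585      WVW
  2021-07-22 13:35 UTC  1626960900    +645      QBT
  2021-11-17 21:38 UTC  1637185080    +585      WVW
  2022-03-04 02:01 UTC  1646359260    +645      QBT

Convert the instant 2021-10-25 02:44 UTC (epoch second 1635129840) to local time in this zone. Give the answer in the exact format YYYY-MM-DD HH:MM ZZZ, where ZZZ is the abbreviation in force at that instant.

Query: 2021-10-25 02:44 UTC
Rule 2/4 (QBT, +10:45): 2021-07-22 13:35 UTC ≤ query < 2021-11-17 21:38 UTC
2·60 + 44 + 645 = 809 min
809 = 0·1440 + 809; 809 = 13·60 + 29 → 13:29, same day
→ 2021-10-25 13:29 QBT

2021-10-25 13:29 QBT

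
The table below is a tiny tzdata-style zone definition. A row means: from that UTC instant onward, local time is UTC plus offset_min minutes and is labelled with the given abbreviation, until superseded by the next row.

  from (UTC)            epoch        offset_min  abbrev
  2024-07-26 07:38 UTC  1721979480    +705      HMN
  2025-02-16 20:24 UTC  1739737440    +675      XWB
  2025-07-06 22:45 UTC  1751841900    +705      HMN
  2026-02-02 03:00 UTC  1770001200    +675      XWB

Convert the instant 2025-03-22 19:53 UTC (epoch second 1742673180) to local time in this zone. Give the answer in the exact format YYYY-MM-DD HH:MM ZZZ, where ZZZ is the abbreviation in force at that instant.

Query: 2025-03-22 19:53 UTC
Rule 2/4 (XWB, +11:15): 2025-02-16 20:24 UTC ≤ query < 2025-07-06 22:45 UTC
19·60 + 53 + 675 = 1868 min
1868 = 1·1440 + 428; 428 = 7·60 + 8 → 07:08, 2025-03-22 + 1 day = 2025-03-23
→ 2025-03-23 07:08 XWB

2025-03-23 07:08 XWB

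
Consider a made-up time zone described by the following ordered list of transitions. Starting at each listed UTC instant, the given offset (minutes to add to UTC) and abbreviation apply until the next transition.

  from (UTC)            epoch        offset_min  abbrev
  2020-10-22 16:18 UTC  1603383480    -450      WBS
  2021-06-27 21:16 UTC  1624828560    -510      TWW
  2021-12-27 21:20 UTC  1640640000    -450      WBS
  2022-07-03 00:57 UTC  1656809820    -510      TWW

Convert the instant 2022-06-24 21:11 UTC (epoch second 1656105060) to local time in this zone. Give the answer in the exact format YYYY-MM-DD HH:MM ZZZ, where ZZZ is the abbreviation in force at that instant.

Query: 2022-06-24 21:11 UTC
Rule 3/4 (WBS, -07:30): 2021-12-27 21:20 UTC ≤ query < 2022-07-03 00:57 UTC
21·60 + 11 - 450 = 821 min
821 = 0·1440 + 821; 821 = 13·60 + 41 → 13:41, same day
→ 2022-06-24 13:41 WBS

2022-06-24 13:41 WBS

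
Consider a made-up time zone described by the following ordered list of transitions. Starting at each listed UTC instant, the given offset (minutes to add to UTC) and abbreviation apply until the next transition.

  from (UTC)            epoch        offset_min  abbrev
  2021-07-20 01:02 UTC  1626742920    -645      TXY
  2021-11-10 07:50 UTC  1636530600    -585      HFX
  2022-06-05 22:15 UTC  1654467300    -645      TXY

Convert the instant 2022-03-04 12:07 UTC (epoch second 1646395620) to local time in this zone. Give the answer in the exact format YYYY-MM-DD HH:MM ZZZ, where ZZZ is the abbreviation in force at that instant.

Query: 2022-03-04 12:07 UTC
Rule 2/3 (HFX, -09:45): 2021-11-10 07:50 UTC ≤ query < 2022-06-05 22:15 UTC
12·60 + 7 - 585 = 142 min
142 = 0·1440 + 142; 142 = 2·60 + 22 → 02:22, same day
→ 2022-03-04 02:22 HFX

2022-03-04 02:22 HFX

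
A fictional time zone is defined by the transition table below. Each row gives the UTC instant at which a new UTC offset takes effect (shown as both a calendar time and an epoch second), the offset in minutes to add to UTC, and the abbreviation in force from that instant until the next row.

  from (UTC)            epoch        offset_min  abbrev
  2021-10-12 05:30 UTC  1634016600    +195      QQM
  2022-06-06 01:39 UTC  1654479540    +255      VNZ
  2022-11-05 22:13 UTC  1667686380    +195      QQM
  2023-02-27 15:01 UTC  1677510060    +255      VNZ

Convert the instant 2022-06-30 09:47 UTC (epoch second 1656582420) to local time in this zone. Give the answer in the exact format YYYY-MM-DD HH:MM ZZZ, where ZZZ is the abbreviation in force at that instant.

Query: 2022-06-30 09:47 UTC
Rule 2/4 (VNZ, +04:15): 2022-06-06 01:39 UTC ≤ query < 2022-11-05 22:13 UTC
9·60 + 47 + 255 = 842 min
842 = 0·1440 + 842; 842 = 14·60 + 2 → 14:02, same day
→ 2022-06-30 14:02 VNZ

2022-06-30 14:02 VNZ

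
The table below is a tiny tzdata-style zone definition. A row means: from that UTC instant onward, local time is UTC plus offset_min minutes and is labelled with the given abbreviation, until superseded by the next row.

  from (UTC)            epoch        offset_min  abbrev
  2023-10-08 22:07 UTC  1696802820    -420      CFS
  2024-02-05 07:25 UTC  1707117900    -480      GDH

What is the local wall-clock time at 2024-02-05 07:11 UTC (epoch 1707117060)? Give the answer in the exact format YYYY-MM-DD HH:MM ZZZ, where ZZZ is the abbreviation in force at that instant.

Query: 2024-02-05 07:11 UTC
Rule 1/2 (CFS, -07:00): 2023-10-08 22:07 UTC ≤ query < 2024-02-05 07:25 UTC
7·60 + 11 - 420 = 11 min
11 = 0·1440 + 11; 11 = 0·60 + 11 → 00:11, same day
→ 2024-02-05 00:11 CFS

2024-02-05 00:11 CFS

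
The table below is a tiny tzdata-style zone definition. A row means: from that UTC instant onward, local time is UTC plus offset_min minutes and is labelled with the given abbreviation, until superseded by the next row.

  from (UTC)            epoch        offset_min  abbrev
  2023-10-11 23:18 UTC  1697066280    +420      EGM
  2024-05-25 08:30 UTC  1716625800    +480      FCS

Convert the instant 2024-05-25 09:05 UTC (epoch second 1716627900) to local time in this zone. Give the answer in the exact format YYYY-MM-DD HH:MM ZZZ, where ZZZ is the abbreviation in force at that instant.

Query: 2024-05-25 09:05 UTC
Rule 2/2 (FCS, +08:00): 2024-05-25 08:30 UTC ≤ query < +∞
9·60 + 5 + 480 = 1025 min
1025 = 0·1440 + 1025; 1025 = 17·60 + 5 → 17:05, same day
→ 2024-05-25 17:05 FCS

2024-05-25 17:05 FCS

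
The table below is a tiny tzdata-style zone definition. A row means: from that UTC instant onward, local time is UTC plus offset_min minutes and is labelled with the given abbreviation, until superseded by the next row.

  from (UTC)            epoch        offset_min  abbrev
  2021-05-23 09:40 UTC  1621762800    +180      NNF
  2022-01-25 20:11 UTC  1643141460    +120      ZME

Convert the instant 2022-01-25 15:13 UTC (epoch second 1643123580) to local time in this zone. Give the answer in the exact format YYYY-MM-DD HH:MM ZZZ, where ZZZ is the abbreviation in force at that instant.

Query: 2022-01-25 15:13 UTC
Rule 1/2 (NNF, +03:00): 2021-05-23 09:40 UTC ≤ query < 2022-01-25 20:11 UTC
15·60 + 13 + 180 = 1093 min
1093 = 0·1440 + 1093; 1093 = 18·60 + 13 → 18:13, same day
→ 2022-01-25 18:13 NNF

2022-01-25 18:13 NNF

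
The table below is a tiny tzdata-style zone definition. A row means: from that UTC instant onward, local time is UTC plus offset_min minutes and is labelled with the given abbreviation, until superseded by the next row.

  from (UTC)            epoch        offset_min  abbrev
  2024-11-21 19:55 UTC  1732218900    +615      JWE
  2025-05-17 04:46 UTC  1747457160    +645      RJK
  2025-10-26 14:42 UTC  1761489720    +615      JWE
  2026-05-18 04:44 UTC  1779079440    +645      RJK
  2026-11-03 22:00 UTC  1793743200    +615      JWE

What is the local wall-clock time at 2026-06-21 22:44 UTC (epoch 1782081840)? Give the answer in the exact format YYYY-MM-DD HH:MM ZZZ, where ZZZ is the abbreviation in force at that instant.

2026-06-22 09:29 RJK

Query: 2026-06-21 22:44 UTC
Rule 4/5 (RJK, +10:45): 2026-05-18 04:44 UTC ≤ query < 2026-11-03 22:00 UTC
22·60 + 44 + 645 = 2009 min
2009 = 1·1440 + 569; 569 = 9·60 + 29 → 09:29, 2026-06-21 + 1 day = 2026-06-22
→ 2026-06-22 09:29 RJK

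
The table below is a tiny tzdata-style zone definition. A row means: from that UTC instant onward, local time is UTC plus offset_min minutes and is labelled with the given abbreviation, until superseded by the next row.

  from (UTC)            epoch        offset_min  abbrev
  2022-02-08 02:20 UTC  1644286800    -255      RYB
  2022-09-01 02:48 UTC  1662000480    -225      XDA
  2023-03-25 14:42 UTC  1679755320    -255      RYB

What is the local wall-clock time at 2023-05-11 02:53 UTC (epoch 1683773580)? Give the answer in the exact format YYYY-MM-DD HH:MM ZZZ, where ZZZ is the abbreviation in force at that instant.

Query: 2023-05-11 02:53 UTC
Rule 3/3 (RYB, -04:15): 2023-03-25 14:42 UTC ≤ query < +∞
2·60 + 53 - 255 = -82 min
-82 = -1·1440 + 1358; 1358 = 22·60 + 38 → 22:38, 2023-05-11 - 1 day = 2023-05-10
→ 2023-05-10 22:38 RYB

2023-05-10 22:38 RYB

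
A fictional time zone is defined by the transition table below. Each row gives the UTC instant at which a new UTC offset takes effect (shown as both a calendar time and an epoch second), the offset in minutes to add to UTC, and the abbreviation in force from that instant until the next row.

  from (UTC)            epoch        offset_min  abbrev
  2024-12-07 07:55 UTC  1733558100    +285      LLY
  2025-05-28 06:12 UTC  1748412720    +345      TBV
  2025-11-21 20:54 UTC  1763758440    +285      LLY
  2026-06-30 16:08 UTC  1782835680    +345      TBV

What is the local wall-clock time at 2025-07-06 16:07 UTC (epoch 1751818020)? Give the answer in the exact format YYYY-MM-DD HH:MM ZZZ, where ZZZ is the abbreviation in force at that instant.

Query: 2025-07-06 16:07 UTC
Rule 2/4 (TBV, +05:45): 2025-05-28 06:12 UTC ≤ query < 2025-11-21 20:54 UTC
16·60 + 7 + 345 = 1312 min
1312 = 0·1440 + 1312; 1312 = 21·60 + 52 → 21:52, same day
→ 2025-07-06 21:52 TBV

2025-07-06 21:52 TBV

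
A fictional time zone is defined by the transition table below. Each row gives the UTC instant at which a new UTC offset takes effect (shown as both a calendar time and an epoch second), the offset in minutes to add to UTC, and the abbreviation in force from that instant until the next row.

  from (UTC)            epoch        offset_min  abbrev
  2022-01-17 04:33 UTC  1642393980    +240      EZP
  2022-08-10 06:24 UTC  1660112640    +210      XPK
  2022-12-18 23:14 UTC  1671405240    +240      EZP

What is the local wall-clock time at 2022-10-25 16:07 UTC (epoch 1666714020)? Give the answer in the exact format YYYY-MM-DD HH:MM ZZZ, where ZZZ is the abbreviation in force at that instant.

2022-10-25 19:37 XPK

Query: 2022-10-25 16:07 UTC
Rule 2/3 (XPK, +03:30): 2022-08-10 06:24 UTC ≤ query < 2022-12-18 23:14 UTC
16·60 + 7 + 210 = 1177 min
1177 = 0·1440 + 1177; 1177 = 19·60 + 37 → 19:37, same day
→ 2022-10-25 19:37 XPK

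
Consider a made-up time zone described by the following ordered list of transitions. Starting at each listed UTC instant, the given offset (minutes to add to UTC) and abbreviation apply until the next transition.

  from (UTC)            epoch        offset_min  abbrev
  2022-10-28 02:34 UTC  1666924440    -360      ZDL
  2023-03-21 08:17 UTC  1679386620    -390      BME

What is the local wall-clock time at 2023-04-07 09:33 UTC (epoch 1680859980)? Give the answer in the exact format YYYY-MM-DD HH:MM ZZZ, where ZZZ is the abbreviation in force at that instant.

Query: 2023-04-07 09:33 UTC
Rule 2/2 (BME, -06:30): 2023-03-21 08:17 UTC ≤ query < +∞
9·60 + 33 - 390 = 183 min
183 = 0·1440 + 183; 183 = 3·60 + 3 → 03:03, same day
→ 2023-04-07 03:03 BME

2023-04-07 03:03 BME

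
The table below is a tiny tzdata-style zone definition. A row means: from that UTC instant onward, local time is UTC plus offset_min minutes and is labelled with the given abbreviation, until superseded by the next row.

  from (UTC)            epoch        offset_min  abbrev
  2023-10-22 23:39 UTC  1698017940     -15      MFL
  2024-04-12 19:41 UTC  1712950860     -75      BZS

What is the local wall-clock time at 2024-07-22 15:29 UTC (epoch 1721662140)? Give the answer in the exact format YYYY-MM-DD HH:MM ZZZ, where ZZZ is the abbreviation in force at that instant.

2024-07-22 14:14 BZS

Query: 2024-07-22 15:29 UTC
Rule 2/2 (BZS, -01:15): 2024-04-12 19:41 UTC ≤ query < +∞
15·60 + 29 - 75 = 854 min
854 = 0·1440 + 854; 854 = 14·60 + 14 → 14:14, same day
→ 2024-07-22 14:14 BZS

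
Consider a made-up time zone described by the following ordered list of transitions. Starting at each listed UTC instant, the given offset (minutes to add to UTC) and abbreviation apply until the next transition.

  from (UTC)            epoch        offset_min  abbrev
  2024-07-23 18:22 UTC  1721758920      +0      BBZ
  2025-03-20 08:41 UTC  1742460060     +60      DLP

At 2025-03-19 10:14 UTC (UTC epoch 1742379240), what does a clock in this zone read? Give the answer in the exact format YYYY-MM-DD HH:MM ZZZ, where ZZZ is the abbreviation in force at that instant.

2025-03-19 10:14 BBZ

Query: 2025-03-19 10:14 UTC
Rule 1/2 (BBZ, +00:00): 2024-07-23 18:22 UTC ≤ query < 2025-03-20 08:41 UTC
10·60 + 14 + 0 = 614 min
614 = 0·1440 + 614; 614 = 10·60 + 14 → 10:14, same day
→ 2025-03-19 10:14 BBZ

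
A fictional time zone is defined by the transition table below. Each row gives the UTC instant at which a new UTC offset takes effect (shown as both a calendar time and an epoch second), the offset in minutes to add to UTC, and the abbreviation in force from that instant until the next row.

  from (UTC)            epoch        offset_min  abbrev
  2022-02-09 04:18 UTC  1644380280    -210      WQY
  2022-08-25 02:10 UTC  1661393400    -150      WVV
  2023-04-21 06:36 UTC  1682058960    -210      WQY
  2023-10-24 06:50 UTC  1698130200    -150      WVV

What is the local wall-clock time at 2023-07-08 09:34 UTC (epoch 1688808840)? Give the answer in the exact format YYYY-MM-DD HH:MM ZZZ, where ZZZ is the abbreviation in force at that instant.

2023-07-08 06:04 WQY

Query: 2023-07-08 09:34 UTC
Rule 3/4 (WQY, -03:30): 2023-04-21 06:36 UTC ≤ query < 2023-10-24 06:50 UTC
9·60 + 34 - 210 = 364 min
364 = 0·1440 + 364; 364 = 6·60 + 4 → 06:04, same day
→ 2023-07-08 06:04 WQY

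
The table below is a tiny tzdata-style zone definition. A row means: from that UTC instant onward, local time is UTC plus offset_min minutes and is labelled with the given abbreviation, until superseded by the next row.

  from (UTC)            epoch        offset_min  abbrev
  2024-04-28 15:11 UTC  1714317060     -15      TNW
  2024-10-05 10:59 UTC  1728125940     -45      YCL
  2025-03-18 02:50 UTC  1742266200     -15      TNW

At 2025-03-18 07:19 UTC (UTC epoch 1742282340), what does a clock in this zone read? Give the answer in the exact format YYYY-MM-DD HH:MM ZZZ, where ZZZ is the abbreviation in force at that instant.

2025-03-18 07:04 TNW

Query: 2025-03-18 07:19 UTC
Rule 3/3 (TNW, -00:15): 2025-03-18 02:50 UTC ≤ query < +∞
7·60 + 19 - 15 = 424 min
424 = 0·1440 + 424; 424 = 7·60 + 4 → 07:04, same day
→ 2025-03-18 07:04 TNW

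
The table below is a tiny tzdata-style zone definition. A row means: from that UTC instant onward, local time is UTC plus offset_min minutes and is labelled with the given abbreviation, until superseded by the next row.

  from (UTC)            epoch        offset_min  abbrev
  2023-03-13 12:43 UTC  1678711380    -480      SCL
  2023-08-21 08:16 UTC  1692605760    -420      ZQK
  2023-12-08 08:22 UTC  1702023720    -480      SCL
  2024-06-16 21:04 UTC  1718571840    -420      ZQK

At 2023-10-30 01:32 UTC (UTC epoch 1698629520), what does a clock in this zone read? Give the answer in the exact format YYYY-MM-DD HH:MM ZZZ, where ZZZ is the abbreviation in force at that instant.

2023-10-29 18:32 ZQK

Query: 2023-10-30 01:32 UTC
Rule 2/4 (ZQK, -07:00): 2023-08-21 08:16 UTC ≤ query < 2023-12-08 08:22 UTC
1·60 + 32 - 420 = -328 min
-328 = -1·1440 + 1112; 1112 = 18·60 + 32 → 18:32, 2023-10-30 - 1 day = 2023-10-29
→ 2023-10-29 18:32 ZQK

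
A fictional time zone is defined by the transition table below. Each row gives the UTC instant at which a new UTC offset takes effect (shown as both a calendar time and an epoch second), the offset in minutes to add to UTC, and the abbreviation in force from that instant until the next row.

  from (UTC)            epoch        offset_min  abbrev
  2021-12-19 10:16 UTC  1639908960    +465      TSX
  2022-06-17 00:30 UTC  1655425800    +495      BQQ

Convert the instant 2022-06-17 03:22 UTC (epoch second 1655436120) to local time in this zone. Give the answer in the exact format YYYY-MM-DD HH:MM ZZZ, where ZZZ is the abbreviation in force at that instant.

2022-06-17 11:37 BQQ

Query: 2022-06-17 03:22 UTC
Rule 2/2 (BQQ, +08:15): 2022-06-17 00:30 UTC ≤ query < +∞
3·60 + 22 + 495 = 697 min
697 = 0·1440 + 697; 697 = 11·60 + 37 → 11:37, same day
→ 2022-06-17 11:37 BQQ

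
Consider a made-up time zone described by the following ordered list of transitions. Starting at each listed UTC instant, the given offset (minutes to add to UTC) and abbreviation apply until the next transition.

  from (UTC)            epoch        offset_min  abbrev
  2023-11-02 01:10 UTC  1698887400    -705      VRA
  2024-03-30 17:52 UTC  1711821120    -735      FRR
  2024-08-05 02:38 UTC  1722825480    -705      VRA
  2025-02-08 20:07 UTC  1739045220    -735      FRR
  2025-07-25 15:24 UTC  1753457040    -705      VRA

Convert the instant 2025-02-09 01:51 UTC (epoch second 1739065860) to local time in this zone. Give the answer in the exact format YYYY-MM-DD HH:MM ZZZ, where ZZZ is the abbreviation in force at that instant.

Query: 2025-02-09 01:51 UTC
Rule 4/5 (FRR, -12:15): 2025-02-08 20:07 UTC ≤ query < 2025-07-25 15:24 UTC
1·60 + 51 - 735 = -624 min
-624 = -1·1440 + 816; 816 = 13·60 + 36 → 13:36, 2025-02-09 - 1 day = 2025-02-08
→ 2025-02-08 13:36 FRR

2025-02-08 13:36 FRR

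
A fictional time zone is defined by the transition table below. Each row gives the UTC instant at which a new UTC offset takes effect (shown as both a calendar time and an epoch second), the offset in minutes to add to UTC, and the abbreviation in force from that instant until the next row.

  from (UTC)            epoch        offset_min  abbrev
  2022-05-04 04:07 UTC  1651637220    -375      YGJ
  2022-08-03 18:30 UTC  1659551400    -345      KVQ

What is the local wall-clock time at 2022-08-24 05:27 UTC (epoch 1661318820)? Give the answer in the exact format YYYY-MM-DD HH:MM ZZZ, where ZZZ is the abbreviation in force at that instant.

Query: 2022-08-24 05:27 UTC
Rule 2/2 (KVQ, -05:45): 2022-08-03 18:30 UTC ≤ query < +∞
5·60 + 27 - 345 = -18 min
-18 = -1·1440 + 1422; 1422 = 23·60 + 42 → 23:42, 2022-08-24 - 1 day = 2022-08-23
→ 2022-08-23 23:42 KVQ

2022-08-23 23:42 KVQ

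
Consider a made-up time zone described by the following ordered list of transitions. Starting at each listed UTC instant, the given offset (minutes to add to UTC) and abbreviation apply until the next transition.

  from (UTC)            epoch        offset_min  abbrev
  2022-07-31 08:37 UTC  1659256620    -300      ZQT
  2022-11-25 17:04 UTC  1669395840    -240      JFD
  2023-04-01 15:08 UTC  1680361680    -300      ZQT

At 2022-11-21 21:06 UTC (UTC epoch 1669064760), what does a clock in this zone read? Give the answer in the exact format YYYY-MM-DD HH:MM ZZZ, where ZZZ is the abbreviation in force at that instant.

Query: 2022-11-21 21:06 UTC
Rule 1/3 (ZQT, -05:00): 2022-07-31 08:37 UTC ≤ query < 2022-11-25 17:04 UTC
21·60 + 6 - 300 = 966 min
966 = 0·1440 + 966; 966 = 16·60 + 6 → 16:06, same day
→ 2022-11-21 16:06 ZQT

2022-11-21 16:06 ZQT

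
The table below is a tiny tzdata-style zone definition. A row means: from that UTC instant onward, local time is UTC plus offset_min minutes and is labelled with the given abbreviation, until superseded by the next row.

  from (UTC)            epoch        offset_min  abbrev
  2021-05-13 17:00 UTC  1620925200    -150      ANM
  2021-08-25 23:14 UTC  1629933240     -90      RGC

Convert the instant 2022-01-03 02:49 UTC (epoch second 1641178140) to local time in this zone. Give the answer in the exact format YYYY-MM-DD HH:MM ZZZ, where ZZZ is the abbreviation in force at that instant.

Query: 2022-01-03 02:49 UTC
Rule 2/2 (RGC, -01:30): 2021-08-25 23:14 UTC ≤ query < +∞
2·60 + 49 - 90 = 79 min
79 = 0·1440 + 79; 79 = 1·60 + 19 → 01:19, same day
→ 2022-01-03 01:19 RGC

2022-01-03 01:19 RGC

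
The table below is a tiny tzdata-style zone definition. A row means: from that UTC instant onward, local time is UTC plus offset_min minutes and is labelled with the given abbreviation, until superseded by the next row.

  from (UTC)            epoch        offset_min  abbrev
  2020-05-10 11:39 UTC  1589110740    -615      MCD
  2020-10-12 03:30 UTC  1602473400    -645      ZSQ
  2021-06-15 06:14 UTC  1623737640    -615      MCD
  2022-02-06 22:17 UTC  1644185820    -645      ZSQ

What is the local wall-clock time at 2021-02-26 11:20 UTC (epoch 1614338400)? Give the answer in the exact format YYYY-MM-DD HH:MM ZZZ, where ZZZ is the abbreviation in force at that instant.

Query: 2021-02-26 11:20 UTC
Rule 2/4 (ZSQ, -10:45): 2020-10-12 03:30 UTC ≤ query < 2021-06-15 06:14 UTC
11·60 + 20 - 645 = 35 min
35 = 0·1440 + 35; 35 = 0·60 + 35 → 00:35, same day
→ 2021-02-26 00:35 ZSQ

2021-02-26 00:35 ZSQ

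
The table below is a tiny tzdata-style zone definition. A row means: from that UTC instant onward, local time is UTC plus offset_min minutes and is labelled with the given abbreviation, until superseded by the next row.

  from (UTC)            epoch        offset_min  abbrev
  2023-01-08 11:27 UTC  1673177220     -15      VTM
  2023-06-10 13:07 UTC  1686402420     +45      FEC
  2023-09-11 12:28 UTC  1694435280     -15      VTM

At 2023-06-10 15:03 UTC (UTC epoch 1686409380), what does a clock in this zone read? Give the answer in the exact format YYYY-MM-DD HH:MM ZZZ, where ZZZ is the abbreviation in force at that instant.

2023-06-10 15:48 FEC

Query: 2023-06-10 15:03 UTC
Rule 2/3 (FEC, +00:45): 2023-06-10 13:07 UTC ≤ query < 2023-09-11 12:28 UTC
15·60 + 3 + 45 = 948 min
948 = 0·1440 + 948; 948 = 15·60 + 48 → 15:48, same day
→ 2023-06-10 15:48 FEC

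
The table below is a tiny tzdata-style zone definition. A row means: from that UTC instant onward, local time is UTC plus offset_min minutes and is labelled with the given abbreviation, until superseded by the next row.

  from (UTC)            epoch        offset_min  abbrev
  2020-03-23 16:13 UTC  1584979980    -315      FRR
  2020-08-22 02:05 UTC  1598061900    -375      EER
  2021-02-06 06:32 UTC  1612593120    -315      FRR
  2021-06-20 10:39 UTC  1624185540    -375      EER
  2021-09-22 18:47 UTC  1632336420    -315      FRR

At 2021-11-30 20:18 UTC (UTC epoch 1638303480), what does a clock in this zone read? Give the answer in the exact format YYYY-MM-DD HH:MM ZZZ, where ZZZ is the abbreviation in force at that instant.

Query: 2021-11-30 20:18 UTC
Rule 5/5 (FRR, -05:15): 2021-09-22 18:47 UTC ≤ query < +∞
20·60 + 18 - 315 = 903 min
903 = 0·1440 + 903; 903 = 15·60 + 3 → 15:03, same day
→ 2021-11-30 15:03 FRR

2021-11-30 15:03 FRR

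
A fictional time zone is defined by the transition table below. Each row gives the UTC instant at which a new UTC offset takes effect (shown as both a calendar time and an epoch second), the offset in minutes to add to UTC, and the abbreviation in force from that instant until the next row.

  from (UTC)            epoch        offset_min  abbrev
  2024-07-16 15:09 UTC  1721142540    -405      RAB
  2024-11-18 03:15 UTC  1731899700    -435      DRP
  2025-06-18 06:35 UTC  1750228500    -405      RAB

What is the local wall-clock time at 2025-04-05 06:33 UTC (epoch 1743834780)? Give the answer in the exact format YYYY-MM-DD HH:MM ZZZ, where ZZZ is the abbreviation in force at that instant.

Query: 2025-04-05 06:33 UTC
Rule 2/3 (DRP, -07:15): 2024-11-18 03:15 UTC ≤ query < 2025-06-18 06:35 UTC
6·60 + 33 - 435 = -42 min
-42 = -1·1440 + 1398; 1398 = 23·60 + 18 → 23:18, 2025-04-05 - 1 day = 2025-04-04
→ 2025-04-04 23:18 DRP

2025-04-04 23:18 DRP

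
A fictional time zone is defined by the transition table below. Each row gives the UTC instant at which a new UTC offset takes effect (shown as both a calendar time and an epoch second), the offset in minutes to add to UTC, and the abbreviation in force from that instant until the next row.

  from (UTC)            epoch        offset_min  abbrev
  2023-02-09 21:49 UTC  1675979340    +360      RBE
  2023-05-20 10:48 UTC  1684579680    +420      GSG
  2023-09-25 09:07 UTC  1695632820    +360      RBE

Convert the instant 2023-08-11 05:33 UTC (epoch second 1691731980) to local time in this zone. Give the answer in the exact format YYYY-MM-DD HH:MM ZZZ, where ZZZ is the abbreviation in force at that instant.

Query: 2023-08-11 05:33 UTC
Rule 2/3 (GSG, +07:00): 2023-05-20 10:48 UTC ≤ query < 2023-09-25 09:07 UTC
5·60 + 33 + 420 = 753 min
753 = 0·1440 + 753; 753 = 12·60 + 33 → 12:33, same day
→ 2023-08-11 12:33 GSG

2023-08-11 12:33 GSG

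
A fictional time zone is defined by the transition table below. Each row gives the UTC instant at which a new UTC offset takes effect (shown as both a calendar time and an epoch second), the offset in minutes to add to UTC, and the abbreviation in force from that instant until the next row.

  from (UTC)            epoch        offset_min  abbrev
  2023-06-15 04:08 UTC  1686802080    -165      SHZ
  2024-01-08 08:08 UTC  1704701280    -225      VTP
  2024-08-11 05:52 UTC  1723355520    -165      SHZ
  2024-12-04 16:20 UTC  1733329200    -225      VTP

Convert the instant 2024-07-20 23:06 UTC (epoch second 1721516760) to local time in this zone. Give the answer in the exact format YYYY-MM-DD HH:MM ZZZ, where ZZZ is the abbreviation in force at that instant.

2024-07-20 19:21 VTP

Query: 2024-07-20 23:06 UTC
Rule 2/4 (VTP, -03:45): 2024-01-08 08:08 UTC ≤ query < 2024-08-11 05:52 UTC
23·60 + 6 - 225 = 1161 min
1161 = 0·1440 + 1161; 1161 = 19·60 + 21 → 19:21, same day
→ 2024-07-20 19:21 VTP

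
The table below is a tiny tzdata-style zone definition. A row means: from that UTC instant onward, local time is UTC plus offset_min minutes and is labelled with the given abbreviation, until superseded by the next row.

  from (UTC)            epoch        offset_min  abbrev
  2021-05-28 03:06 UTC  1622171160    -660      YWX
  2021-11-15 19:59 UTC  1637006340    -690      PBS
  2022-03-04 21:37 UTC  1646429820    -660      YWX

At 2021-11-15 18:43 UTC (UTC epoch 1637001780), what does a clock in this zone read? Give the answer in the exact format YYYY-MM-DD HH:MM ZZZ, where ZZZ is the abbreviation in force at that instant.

Query: 2021-11-15 18:43 UTC
Rule 1/3 (YWX, -11:00): 2021-05-28 03:06 UTC ≤ query < 2021-11-15 19:59 UTC
18·60 + 43 - 660 = 463 min
463 = 0·1440 + 463; 463 = 7·60 + 43 → 07:43, same day
→ 2021-11-15 07:43 YWX

2021-11-15 07:43 YWX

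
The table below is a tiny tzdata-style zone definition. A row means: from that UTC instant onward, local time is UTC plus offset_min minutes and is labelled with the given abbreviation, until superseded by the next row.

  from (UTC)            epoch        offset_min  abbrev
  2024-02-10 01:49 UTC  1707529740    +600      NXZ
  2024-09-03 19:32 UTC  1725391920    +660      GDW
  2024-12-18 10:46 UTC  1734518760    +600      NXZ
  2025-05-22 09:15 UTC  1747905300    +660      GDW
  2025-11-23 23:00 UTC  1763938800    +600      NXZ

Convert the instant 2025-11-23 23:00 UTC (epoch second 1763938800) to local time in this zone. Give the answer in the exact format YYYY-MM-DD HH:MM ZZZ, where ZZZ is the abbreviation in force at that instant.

2025-11-24 09:00 NXZ

Query: 2025-11-23 23:00 UTC
Rule 5/5 (NXZ, +10:00): 2025-11-23 23:00 UTC ≤ query < +∞
23·60 + 0 + 600 = 1980 min
1980 = 1·1440 + 540; 540 = 9·60 + 0 → 09:00, 2025-11-23 + 1 day = 2025-11-24
→ 2025-11-24 09:00 NXZ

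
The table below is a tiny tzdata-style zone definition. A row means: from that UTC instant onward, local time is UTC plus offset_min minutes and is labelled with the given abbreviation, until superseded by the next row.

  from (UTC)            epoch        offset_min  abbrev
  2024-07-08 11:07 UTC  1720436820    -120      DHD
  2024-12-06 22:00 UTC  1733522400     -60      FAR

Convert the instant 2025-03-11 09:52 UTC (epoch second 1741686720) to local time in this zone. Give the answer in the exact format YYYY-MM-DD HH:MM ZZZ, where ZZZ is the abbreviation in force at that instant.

2025-03-11 08:52 FAR

Query: 2025-03-11 09:52 UTC
Rule 2/2 (FAR, -01:00): 2024-12-06 22:00 UTC ≤ query < +∞
9·60 + 52 - 60 = 532 min
532 = 0·1440 + 532; 532 = 8·60 + 52 → 08:52, same day
→ 2025-03-11 08:52 FAR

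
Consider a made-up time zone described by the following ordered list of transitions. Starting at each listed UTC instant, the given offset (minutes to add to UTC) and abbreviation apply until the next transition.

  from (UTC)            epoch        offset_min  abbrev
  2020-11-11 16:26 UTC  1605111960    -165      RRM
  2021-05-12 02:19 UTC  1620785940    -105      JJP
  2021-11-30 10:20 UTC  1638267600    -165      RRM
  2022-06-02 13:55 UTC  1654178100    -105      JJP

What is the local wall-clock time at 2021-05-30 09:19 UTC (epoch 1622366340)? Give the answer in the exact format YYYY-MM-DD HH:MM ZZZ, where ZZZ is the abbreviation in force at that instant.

2021-05-30 07:34 JJP

Query: 2021-05-30 09:19 UTC
Rule 2/4 (JJP, -01:45): 2021-05-12 02:19 UTC ≤ query < 2021-11-30 10:20 UTC
9·60 + 19 - 105 = 454 min
454 = 0·1440 + 454; 454 = 7·60 + 34 → 07:34, same day
→ 2021-05-30 07:34 JJP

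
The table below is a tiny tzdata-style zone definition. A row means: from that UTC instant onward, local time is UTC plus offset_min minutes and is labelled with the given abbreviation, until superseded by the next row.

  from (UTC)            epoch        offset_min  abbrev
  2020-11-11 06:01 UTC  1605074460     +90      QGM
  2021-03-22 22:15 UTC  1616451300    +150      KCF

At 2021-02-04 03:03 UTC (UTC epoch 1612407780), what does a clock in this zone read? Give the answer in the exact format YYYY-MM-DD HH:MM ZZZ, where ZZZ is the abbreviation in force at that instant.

2021-02-04 04:33 QGM

Query: 2021-02-04 03:03 UTC
Rule 1/2 (QGM, +01:30): 2020-11-11 06:01 UTC ≤ query < 2021-03-22 22:15 UTC
3·60 + 3 + 90 = 273 min
273 = 0·1440 + 273; 273 = 4·60 + 33 → 04:33, same day
→ 2021-02-04 04:33 QGM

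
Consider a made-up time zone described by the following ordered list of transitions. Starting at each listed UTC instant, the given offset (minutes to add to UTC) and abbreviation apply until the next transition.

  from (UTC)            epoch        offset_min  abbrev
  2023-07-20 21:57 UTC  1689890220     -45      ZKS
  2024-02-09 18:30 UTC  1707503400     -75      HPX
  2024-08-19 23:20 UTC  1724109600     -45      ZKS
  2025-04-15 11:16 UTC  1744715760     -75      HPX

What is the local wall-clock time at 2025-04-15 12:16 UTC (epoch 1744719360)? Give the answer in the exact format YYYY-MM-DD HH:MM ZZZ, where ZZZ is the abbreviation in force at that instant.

2025-04-15 11:01 HPX

Query: 2025-04-15 12:16 UTC
Rule 4/4 (HPX, -01:15): 2025-04-15 11:16 UTC ≤ query < +∞
12·60 + 16 - 75 = 661 min
661 = 0·1440 + 661; 661 = 11·60 + 1 → 11:01, same day
→ 2025-04-15 11:01 HPX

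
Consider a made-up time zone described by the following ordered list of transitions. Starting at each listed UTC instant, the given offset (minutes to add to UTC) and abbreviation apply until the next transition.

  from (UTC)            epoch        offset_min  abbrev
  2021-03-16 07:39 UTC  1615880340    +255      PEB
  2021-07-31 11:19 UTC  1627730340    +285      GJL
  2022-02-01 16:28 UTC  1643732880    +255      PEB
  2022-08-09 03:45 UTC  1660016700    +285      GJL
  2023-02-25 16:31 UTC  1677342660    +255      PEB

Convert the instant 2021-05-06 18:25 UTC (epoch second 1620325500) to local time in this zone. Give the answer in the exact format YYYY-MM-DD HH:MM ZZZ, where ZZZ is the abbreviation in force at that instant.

Query: 2021-05-06 18:25 UTC
Rule 1/5 (PEB, +04:15): 2021-03-16 07:39 UTC ≤ query < 2021-07-31 11:19 UTC
18·60 + 25 + 255 = 1360 min
1360 = 0·1440 + 1360; 1360 = 22·60 + 40 → 22:40, same day
→ 2021-05-06 22:40 PEB

2021-05-06 22:40 PEB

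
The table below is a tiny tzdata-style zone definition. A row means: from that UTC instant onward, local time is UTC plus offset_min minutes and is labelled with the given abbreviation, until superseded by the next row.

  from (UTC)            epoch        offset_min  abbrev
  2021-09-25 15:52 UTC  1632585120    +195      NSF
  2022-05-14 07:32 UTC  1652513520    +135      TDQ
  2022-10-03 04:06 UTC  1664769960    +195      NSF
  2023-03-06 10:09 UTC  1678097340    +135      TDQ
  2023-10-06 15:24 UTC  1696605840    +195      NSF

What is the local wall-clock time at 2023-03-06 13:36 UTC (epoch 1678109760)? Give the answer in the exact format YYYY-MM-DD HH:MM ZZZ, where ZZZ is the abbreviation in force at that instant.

Query: 2023-03-06 13:36 UTC
Rule 4/5 (TDQ, +02:15): 2023-03-06 10:09 UTC ≤ query < 2023-10-06 15:24 UTC
13·60 + 36 + 135 = 951 min
951 = 0·1440 + 951; 951 = 15·60 + 51 → 15:51, same day
→ 2023-03-06 15:51 TDQ

2023-03-06 15:51 TDQ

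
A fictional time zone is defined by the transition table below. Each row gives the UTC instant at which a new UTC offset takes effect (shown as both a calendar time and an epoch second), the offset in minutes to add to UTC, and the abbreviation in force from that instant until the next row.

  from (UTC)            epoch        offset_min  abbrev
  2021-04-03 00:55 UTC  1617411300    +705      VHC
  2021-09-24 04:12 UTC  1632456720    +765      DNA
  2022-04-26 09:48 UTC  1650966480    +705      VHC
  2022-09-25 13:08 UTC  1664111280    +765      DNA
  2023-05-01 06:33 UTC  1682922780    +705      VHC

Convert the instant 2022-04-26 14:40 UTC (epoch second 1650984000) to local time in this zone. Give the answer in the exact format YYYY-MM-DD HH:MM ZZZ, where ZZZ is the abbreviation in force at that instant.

2022-04-27 02:25 VHC

Query: 2022-04-26 14:40 UTC
Rule 3/5 (VHC, +11:45): 2022-04-26 09:48 UTC ≤ query < 2022-09-25 13:08 UTC
14·60 + 40 + 705 = 1585 min
1585 = 1·1440 + 145; 145 = 2·60 + 25 → 02:25, 2022-04-26 + 1 day = 2022-04-27
→ 2022-04-27 02:25 VHC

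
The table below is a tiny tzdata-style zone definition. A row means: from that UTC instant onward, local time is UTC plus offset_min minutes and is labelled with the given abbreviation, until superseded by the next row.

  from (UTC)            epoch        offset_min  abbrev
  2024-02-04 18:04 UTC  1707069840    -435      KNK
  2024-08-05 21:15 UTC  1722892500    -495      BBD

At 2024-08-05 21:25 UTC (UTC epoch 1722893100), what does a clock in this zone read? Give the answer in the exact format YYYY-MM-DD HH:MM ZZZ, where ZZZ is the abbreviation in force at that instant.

2024-08-05 13:10 BBD

Query: 2024-08-05 21:25 UTC
Rule 2/2 (BBD, -08:15): 2024-08-05 21:15 UTC ≤ query < +∞
21·60 + 25 - 495 = 790 min
790 = 0·1440 + 790; 790 = 13·60 + 10 → 13:10, same day
→ 2024-08-05 13:10 BBD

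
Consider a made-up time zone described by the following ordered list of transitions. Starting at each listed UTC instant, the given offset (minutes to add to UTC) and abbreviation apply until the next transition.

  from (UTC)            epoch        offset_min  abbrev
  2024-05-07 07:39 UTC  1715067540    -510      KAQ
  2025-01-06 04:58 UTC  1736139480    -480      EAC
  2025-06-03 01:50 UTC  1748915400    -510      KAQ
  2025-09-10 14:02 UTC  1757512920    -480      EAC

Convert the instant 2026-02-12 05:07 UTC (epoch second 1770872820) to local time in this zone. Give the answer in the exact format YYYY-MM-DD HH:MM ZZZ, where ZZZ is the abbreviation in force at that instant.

Query: 2026-02-12 05:07 UTC
Rule 4/4 (EAC, -08:00): 2025-09-10 14:02 UTC ≤ query < +∞
5·60 + 7 - 480 = -173 min
-173 = -1·1440 + 1267; 1267 = 21·60 + 7 → 21:07, 2026-02-12 - 1 day = 2026-02-11
→ 2026-02-11 21:07 EAC

2026-02-11 21:07 EAC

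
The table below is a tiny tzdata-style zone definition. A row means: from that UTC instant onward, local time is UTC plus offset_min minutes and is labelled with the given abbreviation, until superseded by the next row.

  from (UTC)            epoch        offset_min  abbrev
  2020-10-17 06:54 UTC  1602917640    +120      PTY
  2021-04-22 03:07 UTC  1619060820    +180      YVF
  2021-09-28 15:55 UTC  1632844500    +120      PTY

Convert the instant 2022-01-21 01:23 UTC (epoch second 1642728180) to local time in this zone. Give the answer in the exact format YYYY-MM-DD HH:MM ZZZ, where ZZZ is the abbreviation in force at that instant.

2022-01-21 03:23 PTY

Query: 2022-01-21 01:23 UTC
Rule 3/3 (PTY, +02:00): 2021-09-28 15:55 UTC ≤ query < +∞
1·60 + 23 + 120 = 203 min
203 = 0·1440 + 203; 203 = 3·60 + 23 → 03:23, same day
→ 2022-01-21 03:23 PTY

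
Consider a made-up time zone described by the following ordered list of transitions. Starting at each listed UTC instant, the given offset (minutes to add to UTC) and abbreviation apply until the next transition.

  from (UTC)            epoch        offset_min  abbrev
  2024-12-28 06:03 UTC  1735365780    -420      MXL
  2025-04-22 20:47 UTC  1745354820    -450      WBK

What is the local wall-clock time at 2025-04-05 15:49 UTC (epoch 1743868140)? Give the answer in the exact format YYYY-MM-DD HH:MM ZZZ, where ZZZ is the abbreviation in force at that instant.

2025-04-05 08:49 MXL

Query: 2025-04-05 15:49 UTC
Rule 1/2 (MXL, -07:00): 2024-12-28 06:03 UTC ≤ query < 2025-04-22 20:47 UTC
15·60 + 49 - 420 = 529 min
529 = 0·1440 + 529; 529 = 8·60 + 49 → 08:49, same day
→ 2025-04-05 08:49 MXL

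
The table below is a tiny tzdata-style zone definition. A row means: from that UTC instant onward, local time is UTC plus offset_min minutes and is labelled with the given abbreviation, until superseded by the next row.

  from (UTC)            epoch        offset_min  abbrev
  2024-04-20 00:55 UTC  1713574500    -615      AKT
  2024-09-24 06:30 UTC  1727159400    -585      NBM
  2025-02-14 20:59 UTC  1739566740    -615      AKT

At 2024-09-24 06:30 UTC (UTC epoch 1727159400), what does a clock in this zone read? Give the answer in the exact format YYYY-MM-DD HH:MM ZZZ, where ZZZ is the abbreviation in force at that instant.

2024-09-23 20:45 NBM

Query: 2024-09-24 06:30 UTC
Rule 2/3 (NBM, -09:45): 2024-09-24 06:30 UTC ≤ query < 2025-02-14 20:59 UTC
6·60 + 30 - 585 = -195 min
-195 = -1·1440 + 1245; 1245 = 20·60 + 45 → 20:45, 2024-09-24 - 1 day = 2024-09-23
→ 2024-09-23 20:45 NBM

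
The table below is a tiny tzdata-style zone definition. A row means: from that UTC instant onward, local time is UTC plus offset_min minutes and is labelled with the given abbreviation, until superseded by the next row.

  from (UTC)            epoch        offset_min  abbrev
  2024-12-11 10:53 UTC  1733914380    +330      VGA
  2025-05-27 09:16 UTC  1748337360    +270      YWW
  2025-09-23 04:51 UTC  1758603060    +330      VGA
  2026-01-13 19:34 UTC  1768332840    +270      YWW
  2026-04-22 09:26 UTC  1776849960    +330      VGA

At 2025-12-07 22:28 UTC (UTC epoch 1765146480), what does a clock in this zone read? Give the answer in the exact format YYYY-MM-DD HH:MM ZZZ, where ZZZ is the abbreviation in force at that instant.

2025-12-08 03:58 VGA

Query: 2025-12-07 22:28 UTC
Rule 3/5 (VGA, +05:30): 2025-09-23 04:51 UTC ≤ query < 2026-01-13 19:34 UTC
22·60 + 28 + 330 = 1678 min
1678 = 1·1440 + 238; 238 = 3·60 + 58 → 03:58, 2025-12-07 + 1 day = 2025-12-08
→ 2025-12-08 03:58 VGA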